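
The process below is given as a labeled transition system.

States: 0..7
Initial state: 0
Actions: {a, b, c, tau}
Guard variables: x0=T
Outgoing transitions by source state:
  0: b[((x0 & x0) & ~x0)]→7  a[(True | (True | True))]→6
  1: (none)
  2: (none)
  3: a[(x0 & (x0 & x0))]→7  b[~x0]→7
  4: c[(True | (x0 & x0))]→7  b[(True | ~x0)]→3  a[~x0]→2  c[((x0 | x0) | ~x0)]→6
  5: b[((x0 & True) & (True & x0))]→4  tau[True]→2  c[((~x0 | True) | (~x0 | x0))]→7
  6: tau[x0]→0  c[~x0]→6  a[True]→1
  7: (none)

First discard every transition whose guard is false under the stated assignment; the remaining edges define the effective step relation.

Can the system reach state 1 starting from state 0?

10 transition(s) survive guard evaluation.
Layer 0: {0}
Layer 1: {6}  total {0,6}
Layer 2: {1}  total {0,1,6}
R = {0,1,6}
Path to 1: a·a

Answer: REACHABLE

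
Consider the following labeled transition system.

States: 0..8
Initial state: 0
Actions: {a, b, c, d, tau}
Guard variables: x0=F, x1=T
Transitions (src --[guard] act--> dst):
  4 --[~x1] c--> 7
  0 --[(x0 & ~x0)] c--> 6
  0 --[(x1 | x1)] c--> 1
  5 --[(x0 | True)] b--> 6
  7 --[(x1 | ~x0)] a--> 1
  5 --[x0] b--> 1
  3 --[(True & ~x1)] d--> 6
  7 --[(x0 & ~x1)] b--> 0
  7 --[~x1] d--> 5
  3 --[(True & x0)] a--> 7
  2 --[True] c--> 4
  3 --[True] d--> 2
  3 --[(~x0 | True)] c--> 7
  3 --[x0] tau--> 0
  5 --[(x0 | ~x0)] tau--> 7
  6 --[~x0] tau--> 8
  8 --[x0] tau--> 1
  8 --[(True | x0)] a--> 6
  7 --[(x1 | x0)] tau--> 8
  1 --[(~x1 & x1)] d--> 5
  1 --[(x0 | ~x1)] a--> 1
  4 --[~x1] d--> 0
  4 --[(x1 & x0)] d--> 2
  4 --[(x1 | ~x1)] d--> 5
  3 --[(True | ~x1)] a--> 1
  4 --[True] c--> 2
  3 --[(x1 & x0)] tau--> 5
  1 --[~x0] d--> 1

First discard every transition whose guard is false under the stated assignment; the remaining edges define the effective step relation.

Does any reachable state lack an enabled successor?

Answer: DEADLOCK-FREE

Working:
R = {0,1}
  0: c→1  [1 exit(s)]
  1: d→1  [1 exit(s)]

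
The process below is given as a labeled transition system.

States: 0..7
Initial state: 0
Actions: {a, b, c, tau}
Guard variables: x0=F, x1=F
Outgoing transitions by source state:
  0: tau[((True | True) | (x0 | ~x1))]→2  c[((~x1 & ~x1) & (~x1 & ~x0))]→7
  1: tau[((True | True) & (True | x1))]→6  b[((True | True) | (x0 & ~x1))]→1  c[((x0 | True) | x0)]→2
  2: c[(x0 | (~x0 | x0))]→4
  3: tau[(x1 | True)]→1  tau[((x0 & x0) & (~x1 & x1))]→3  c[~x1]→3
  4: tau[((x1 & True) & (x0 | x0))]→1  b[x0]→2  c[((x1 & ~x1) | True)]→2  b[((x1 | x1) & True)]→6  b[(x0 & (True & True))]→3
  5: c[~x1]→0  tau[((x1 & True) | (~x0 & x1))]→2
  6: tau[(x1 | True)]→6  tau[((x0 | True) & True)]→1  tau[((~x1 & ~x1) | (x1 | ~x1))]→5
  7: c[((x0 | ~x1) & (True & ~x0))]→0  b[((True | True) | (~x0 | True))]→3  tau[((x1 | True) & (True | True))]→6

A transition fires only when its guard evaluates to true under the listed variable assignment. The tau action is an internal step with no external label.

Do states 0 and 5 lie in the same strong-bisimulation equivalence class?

Compute ~ classes (split until stable):
  P[0] = {{0,1,2,3,4,5,6,7}}
  P[1] = {{0,3},{1,7},{2,4,5},{6}}
  P[2] = {{0},{1},{2,4},{3},{5},{6},{7}}
Fixed point at round 3; 7 class(es).
[0]={0}  [5]={5}

Answer: NOT BISIMILAR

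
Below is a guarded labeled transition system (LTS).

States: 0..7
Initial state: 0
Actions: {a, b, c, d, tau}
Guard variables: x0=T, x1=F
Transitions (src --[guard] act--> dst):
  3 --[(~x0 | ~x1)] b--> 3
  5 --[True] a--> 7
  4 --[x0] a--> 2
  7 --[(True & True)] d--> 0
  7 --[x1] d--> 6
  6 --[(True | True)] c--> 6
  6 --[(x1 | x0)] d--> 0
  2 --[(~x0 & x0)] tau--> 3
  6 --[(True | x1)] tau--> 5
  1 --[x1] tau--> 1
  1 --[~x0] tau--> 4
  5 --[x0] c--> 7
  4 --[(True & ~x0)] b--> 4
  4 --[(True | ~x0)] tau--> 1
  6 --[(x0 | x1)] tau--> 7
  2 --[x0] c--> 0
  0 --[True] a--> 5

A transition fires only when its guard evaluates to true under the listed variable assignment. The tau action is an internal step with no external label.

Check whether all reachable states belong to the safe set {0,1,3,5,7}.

Inv-set: {0,1,3,5,7}
Reach set: {0,5,7}
  0: ✓
  5: ✓
  7: ✓

Answer: INVARIANT HOLDS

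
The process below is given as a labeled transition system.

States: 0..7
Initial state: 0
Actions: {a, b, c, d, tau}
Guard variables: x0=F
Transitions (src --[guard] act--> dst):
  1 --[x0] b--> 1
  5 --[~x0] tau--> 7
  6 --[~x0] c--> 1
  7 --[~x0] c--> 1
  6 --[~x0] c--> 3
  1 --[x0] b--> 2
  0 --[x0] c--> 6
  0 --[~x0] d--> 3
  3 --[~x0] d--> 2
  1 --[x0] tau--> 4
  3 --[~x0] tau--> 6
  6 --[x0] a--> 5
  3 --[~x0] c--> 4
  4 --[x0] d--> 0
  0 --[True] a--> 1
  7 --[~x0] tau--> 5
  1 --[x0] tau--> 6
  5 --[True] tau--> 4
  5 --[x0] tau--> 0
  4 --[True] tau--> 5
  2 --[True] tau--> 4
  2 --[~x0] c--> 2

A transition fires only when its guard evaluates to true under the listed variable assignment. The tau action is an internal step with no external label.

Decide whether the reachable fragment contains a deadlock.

Answer: DEADLOCK at state 1

Working:
Reachable = {0,1,2,3,4,5,6,7}
  0: a→1  d→3  [2 exit(s)]
  1: ∅  [deadlock]
  2: c→2  tau→4  [2 exit(s)]
  3: c→4  d→2  tau→6  [3 exit(s)]
  4: tau→5  [1 exit(s)]
  5: tau→4  tau→7  [2 exit(s)]
  6: c→1  c→3  [2 exit(s)]
  7: c→1  tau→5  [2 exit(s)]
witness 1: a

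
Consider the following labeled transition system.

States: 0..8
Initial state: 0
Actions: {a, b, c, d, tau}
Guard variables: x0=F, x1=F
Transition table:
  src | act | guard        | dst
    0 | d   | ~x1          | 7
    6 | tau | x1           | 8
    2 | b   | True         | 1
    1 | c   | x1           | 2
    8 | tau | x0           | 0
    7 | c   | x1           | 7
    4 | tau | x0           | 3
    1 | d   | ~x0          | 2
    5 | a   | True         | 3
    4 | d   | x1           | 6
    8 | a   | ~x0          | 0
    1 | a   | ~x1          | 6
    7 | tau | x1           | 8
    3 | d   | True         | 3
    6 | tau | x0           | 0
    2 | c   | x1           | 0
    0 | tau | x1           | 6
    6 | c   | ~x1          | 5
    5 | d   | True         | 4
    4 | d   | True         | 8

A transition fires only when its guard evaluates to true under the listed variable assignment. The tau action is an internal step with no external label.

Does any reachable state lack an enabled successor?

R = {0,7}
  0: d→7  [1 exit(s)]
  7: ∅  [no exit]
witness 7: d

Answer: DEADLOCK at state 7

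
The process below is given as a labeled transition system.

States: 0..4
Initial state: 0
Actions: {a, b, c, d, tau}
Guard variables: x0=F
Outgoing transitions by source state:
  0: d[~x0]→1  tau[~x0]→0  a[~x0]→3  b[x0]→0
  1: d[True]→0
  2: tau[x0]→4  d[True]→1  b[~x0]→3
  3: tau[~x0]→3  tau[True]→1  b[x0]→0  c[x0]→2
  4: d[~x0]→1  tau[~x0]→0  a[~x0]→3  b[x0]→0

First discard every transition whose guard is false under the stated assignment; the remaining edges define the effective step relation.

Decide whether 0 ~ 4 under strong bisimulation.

Answer: BISIMILAR

Working:
Refine partition for ~:
  round 0: {{0,1,2,3,4}}
  round 1: {{0,4},{1},{2},{3}}
stable after 2 split(s): 4 block(s)
0∈{0,4}, 4∈{0,4}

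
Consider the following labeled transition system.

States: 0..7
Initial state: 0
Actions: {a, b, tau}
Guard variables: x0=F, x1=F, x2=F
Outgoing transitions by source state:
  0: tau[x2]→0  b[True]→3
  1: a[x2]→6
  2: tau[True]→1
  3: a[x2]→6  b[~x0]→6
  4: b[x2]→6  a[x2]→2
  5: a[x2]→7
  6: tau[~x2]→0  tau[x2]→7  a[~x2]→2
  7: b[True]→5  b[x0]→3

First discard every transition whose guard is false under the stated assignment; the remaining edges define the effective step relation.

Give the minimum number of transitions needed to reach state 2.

Answer: 3

Working:
Breadth-first toward 2:
  depth 0: {0}
  depth 1: {3}
  depth 2: {6}
  depth 3: {2}
2 enters at depth 3; path b·b·a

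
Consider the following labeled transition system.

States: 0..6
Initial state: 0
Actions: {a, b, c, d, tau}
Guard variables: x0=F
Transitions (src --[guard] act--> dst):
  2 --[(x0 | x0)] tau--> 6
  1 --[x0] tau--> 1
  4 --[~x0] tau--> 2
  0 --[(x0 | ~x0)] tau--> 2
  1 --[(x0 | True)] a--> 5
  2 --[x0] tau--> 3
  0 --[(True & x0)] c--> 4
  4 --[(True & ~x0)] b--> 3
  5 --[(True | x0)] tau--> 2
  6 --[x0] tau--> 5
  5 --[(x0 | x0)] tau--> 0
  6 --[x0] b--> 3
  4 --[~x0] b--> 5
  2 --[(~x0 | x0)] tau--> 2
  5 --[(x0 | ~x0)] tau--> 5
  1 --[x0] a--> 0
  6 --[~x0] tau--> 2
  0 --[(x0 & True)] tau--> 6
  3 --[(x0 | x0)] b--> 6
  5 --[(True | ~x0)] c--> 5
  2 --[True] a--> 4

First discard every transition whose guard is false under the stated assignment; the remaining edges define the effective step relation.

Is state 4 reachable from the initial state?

After dropping false guards: 11 live edges.
Layer 0: {0}
Layer 1: {2}  total {0,2}
Layer 2: {4}  total {0,2,4}
Layer 3: {3,5}  total {0,2,3,4,5}
R = {0,2,3,4,5}
witness 4: tau·a

Answer: REACHABLE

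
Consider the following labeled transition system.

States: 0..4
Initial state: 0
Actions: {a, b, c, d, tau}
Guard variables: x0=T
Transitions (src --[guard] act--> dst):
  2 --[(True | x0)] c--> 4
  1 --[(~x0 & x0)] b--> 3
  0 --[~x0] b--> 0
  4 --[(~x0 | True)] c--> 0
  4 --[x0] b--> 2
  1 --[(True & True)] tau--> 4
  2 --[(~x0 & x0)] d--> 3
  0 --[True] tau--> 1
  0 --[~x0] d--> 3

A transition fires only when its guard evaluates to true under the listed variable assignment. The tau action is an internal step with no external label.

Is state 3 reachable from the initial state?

After dropping false guards: 5 live edges.
Layer 0: {0}
Layer 1: {1}  now seen {0,1}
Layer 2: {4}  now seen {0,1,4}
Layer 3: {2}  now seen {0,1,2,4}
R = {0,1,2,4}

Answer: UNREACHABLE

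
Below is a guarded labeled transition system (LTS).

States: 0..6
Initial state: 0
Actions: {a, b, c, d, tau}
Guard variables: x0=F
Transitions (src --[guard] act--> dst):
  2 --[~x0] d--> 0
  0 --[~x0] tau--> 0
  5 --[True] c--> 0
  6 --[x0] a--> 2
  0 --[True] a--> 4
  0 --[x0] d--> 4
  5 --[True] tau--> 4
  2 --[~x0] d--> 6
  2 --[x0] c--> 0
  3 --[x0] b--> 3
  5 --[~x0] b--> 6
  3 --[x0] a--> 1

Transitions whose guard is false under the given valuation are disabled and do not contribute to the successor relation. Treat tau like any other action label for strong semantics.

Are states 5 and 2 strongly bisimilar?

Refine partition for ~:
  round 0: {{0,1,2,3,4,5,6}}
  round 1: {{0},{1,3,4,6},{2},{5}}
Fixed point at round 2; 4 class(es).
5∈{5}, 2∈{2}

Answer: NOT BISIMILAR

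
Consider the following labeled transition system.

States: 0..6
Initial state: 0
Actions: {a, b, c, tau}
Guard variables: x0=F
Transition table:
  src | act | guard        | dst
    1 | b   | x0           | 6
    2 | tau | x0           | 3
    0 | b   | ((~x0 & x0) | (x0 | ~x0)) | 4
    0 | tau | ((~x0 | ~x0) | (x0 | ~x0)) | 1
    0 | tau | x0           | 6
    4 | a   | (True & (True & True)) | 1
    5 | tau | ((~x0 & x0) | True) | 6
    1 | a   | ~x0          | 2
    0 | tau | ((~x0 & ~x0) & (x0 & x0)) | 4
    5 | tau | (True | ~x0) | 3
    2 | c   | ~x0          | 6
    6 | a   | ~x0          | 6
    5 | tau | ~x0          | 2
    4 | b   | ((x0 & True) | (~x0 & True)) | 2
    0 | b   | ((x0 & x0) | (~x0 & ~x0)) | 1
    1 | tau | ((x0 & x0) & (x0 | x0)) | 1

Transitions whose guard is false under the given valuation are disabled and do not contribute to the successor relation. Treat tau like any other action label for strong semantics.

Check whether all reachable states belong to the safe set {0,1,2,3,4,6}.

Inv-set: {0,1,2,3,4,6}
Reachable = {0,1,2,4,6}
  0: safe
  1: safe
  2: safe
  4: safe
  6: safe

Answer: INVARIANT HOLDS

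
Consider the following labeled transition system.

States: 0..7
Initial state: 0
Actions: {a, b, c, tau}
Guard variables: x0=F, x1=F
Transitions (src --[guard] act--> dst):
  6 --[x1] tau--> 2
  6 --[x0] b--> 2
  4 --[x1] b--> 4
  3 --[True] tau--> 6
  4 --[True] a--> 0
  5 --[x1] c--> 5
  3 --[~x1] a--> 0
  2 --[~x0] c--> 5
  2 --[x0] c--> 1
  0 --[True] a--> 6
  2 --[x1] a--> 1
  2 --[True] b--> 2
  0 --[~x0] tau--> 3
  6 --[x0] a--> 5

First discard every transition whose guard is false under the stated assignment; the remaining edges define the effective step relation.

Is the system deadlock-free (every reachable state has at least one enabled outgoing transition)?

Reach set: {0,3,6}
  0: a→6  tau→3  [2 exit(s)]
  3: a→0  tau→6  [2 exit(s)]
  6: ∅  [deadlock]
Path to 6: a

Answer: DEADLOCK at state 6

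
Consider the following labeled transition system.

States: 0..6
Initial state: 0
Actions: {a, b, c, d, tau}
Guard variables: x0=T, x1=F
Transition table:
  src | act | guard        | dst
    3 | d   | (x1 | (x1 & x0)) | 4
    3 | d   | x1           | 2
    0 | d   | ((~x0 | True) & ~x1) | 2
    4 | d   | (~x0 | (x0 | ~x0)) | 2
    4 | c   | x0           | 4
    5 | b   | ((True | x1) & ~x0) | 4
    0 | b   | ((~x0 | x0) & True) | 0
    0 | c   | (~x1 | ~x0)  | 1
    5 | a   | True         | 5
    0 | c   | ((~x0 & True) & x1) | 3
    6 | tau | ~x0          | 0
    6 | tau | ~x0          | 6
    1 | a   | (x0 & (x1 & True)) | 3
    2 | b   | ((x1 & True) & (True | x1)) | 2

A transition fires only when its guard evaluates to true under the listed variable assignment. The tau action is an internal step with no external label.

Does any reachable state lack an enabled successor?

Answer: DEADLOCK at state 1

Working:
R = {0,1,2}
  0: b→0  c→1  d→2  [3 out]
  1: ∅  [no exit]
  2: ∅  [no exit]
Path to 1: c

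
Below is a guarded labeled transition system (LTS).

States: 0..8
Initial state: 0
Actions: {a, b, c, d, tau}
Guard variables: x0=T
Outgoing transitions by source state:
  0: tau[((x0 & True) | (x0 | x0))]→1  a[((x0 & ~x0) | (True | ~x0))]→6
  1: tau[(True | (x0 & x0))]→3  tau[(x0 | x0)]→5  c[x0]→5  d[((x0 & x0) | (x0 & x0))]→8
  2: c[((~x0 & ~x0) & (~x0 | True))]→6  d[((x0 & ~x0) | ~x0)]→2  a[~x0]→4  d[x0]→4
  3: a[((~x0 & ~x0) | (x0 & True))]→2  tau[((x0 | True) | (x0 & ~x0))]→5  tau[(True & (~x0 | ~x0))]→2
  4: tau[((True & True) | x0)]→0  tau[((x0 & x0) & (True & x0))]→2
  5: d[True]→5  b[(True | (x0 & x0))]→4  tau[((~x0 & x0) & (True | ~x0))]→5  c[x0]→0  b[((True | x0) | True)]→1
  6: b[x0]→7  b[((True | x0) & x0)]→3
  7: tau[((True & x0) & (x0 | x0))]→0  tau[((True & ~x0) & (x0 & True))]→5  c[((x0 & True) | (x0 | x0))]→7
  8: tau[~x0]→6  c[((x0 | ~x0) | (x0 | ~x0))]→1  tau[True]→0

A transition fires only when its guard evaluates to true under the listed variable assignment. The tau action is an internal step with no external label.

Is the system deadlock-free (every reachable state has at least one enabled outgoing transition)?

Answer: DEADLOCK-FREE

Analysis:
Reach set: {0,1,2,3,4,5,6,7,8}
  0: a→6  tau→1  [2 exit(s)]
  1: c→5  d→8  tau→3  tau→5  [4 exit(s)]
  2: d→4  [1 exit(s)]
  3: a→2  tau→5  [2 exit(s)]
  4: tau→0  tau→2  [2 exit(s)]
  5: b→1  b→4  c→0  d→5  [4 exit(s)]
  6: b→3  b→7  [2 exit(s)]
  7: c→7  tau→0  [2 exit(s)]
  8: c→1  tau→0  [2 exit(s)]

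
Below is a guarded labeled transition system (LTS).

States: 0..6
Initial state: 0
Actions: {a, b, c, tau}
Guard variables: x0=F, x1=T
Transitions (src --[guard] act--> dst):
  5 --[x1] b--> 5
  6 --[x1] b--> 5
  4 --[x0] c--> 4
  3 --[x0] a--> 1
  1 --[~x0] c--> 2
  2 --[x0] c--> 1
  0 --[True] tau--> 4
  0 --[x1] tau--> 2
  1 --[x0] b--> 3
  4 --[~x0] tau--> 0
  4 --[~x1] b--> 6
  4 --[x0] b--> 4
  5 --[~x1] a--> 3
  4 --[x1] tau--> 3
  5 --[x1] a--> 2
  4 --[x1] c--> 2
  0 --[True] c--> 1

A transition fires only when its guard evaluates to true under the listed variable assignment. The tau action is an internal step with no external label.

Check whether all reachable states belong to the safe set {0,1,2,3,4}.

Answer: INVARIANT HOLDS

Working:
Inv-set: {0,1,2,3,4}
R = {0,1,2,3,4}
  0: ok
  1: ok
  2: ok
  3: ok
  4: ok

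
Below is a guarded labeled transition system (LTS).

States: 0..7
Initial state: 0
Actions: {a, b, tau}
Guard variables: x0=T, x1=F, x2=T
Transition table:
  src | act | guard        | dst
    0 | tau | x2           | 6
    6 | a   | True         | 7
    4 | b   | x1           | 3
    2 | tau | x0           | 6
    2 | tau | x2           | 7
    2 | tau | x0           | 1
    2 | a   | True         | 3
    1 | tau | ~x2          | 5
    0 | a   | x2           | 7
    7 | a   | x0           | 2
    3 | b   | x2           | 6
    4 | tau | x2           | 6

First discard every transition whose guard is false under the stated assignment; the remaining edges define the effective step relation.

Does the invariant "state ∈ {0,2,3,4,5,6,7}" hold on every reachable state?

Allowed set {0,2,3,4,5,6,7}
R = {0,1,2,3,6,7}
  0: ok
  1: VIOLATES
  2: ok
  3: ok
  6: ok
  7: ok
reach 1 via a·a·tau — violates

Answer: INVARIANT VIOLATED at state 1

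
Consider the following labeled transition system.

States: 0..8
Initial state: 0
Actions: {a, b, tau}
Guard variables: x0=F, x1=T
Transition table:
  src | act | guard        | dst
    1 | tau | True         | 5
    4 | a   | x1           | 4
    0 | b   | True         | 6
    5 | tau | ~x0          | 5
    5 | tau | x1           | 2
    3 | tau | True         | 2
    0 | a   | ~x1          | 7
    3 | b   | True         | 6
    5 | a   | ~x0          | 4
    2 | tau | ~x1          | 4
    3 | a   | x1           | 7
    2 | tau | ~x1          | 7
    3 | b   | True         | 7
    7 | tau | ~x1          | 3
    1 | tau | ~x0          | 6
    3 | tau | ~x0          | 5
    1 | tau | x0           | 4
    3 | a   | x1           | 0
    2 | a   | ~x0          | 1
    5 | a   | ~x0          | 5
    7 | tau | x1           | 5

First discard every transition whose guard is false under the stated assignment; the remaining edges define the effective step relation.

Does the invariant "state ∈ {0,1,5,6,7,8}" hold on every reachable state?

Allowed set {0,1,5,6,7,8}
Reach set: {0,6}
  0: safe
  6: safe

Answer: INVARIANT HOLDS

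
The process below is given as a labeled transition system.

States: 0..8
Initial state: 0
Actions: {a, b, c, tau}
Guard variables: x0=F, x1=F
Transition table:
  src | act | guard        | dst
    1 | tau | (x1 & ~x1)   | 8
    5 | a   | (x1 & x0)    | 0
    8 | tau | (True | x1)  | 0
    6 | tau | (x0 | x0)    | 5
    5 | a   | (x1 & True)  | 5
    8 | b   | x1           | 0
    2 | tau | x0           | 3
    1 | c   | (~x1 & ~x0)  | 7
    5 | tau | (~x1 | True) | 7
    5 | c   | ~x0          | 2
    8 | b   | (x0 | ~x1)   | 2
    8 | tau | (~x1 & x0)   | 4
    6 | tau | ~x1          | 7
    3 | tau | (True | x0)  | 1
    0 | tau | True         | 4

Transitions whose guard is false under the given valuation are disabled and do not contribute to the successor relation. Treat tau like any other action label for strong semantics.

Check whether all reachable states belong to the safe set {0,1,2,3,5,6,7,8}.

Inv-set: {0,1,2,3,5,6,7,8}
R = {0,4}
  0: safe
  4: ✗ unsafe
reach 4 via tau — violates

Answer: INVARIANT VIOLATED at state 4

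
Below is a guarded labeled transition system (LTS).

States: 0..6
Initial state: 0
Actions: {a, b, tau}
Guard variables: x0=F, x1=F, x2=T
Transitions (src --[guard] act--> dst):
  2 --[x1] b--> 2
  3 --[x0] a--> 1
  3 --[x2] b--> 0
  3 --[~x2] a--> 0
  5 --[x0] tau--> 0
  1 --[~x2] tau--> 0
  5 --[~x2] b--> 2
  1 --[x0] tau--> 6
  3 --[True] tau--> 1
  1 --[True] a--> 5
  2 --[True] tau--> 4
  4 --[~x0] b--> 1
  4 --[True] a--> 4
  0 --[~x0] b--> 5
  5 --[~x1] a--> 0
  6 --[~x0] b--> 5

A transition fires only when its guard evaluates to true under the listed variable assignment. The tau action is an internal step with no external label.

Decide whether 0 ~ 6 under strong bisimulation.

Compute ~ classes (split until stable):
  π0 = {{0,1,2,3,4,5,6}}
  π1 = {{0,6},{1,5},{2},{3},{4}}
  π2 = {{0,6},{1},{2},{3},{4},{5}}
6 equivalence class(es) (converged in 3)
class of 0: {0,6}; class of 6: {0,6}

Answer: BISIMILAR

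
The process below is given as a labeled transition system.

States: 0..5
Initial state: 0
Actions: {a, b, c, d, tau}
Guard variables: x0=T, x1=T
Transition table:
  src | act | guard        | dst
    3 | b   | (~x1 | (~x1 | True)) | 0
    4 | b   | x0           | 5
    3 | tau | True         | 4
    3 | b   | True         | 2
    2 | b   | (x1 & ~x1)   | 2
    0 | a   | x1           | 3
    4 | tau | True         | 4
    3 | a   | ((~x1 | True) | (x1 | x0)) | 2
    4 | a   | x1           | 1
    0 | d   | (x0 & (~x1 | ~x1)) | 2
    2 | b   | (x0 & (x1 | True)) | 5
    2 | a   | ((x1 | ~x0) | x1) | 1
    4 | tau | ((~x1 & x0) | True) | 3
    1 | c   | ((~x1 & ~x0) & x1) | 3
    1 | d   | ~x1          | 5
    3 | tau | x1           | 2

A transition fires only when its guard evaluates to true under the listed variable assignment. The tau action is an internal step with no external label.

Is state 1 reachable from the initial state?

Answer: REACHABLE

Working:
After dropping false guards: 12 live edges.
L0 = {0}
L1 = {3}  cumulative {0,3}
L2 = {2,4}  cumulative {0,2,3,4}
L3 = {1,5}  cumulative {0,1,2,3,4,5}
Reach set: {0,1,2,3,4,5}
witness 1: a·b·a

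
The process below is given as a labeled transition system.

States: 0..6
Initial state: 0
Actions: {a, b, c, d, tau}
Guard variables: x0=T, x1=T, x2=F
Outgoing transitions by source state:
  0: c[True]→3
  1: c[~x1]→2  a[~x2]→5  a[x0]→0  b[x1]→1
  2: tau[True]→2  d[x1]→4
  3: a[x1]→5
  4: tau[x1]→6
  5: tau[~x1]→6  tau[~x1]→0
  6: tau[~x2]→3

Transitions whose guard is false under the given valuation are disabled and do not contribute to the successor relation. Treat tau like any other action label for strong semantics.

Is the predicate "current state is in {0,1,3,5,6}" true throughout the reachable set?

Answer: INVARIANT HOLDS

Working:
Inv-set: {0,1,3,5,6}
R = {0,3,5}
  0: ✓
  3: ✓
  5: ✓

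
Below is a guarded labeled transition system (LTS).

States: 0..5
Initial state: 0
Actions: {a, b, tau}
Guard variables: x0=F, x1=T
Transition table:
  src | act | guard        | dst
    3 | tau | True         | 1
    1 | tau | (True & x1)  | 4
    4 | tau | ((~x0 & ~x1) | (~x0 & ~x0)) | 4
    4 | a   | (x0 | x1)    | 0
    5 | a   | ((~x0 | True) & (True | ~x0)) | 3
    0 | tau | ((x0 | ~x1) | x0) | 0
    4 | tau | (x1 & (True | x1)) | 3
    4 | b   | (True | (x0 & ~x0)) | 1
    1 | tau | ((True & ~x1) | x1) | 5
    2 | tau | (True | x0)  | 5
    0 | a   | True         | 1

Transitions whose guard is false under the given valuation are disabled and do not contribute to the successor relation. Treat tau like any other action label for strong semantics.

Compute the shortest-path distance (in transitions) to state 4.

BFS to 4:
  Layer 0: {0}
  Layer 1: {1}
  Layer 2: {4,5}
4 enters at depth 2; path a·tau

Answer: 2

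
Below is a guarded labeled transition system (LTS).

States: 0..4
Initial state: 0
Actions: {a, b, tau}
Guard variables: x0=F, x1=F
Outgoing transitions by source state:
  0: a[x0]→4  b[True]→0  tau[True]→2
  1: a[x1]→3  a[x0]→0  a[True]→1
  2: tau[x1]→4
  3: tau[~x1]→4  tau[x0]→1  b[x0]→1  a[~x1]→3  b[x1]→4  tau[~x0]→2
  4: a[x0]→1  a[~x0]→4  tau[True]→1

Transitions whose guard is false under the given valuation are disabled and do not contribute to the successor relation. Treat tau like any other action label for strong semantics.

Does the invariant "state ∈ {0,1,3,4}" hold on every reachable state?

Safe = {0,1,3,4}
Reach set: {0,2}
  0: ok
  2: ✗ unsafe
reach 2 via tau — violates

Answer: INVARIANT VIOLATED at state 2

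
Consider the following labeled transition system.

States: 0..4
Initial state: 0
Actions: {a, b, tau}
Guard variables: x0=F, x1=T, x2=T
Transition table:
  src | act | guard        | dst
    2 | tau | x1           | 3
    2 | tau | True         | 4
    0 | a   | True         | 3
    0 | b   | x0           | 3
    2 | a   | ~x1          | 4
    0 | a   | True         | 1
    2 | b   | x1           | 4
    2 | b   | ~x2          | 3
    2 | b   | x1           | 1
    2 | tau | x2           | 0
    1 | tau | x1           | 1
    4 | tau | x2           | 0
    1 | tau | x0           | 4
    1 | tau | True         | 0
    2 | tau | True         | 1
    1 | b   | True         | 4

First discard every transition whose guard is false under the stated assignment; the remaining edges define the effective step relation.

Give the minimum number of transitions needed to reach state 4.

Answer: 2

Trace:
Breadth-first toward 4:
  Layer 0: {0}
  Layer 1: {1,3}
  Layer 2: {4}
first hit 4 at d=2 via a·b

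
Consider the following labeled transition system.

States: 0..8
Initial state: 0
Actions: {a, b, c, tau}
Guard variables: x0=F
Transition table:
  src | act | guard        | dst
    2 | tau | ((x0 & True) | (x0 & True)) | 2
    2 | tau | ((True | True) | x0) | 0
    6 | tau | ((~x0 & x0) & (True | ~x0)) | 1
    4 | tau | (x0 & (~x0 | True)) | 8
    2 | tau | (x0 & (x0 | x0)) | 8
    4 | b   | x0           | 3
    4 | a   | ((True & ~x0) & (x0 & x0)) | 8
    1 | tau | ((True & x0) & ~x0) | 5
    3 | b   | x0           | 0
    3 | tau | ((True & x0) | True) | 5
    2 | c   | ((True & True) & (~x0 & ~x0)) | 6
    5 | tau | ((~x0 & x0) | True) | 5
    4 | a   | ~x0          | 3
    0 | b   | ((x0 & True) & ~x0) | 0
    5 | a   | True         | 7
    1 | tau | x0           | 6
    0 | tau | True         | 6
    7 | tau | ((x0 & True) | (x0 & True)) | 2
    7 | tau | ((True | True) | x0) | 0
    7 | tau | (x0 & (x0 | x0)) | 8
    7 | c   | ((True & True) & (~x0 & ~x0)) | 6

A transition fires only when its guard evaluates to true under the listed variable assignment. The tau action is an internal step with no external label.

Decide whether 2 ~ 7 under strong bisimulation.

Answer: BISIMILAR

Analysis:
Compute ~ classes (split until stable):
  P[0] = {{0,1,2,3,4,5,6,7,8}}
  P[1] = {{0,3},{1,6,8},{2,7},{4},{5}}
  P[2] = {{0},{1,6,8},{2,7},{3},{4},{5}}
stable after 3 split(s): 6 block(s)
class of 2: {2,7}; class of 7: {2,7}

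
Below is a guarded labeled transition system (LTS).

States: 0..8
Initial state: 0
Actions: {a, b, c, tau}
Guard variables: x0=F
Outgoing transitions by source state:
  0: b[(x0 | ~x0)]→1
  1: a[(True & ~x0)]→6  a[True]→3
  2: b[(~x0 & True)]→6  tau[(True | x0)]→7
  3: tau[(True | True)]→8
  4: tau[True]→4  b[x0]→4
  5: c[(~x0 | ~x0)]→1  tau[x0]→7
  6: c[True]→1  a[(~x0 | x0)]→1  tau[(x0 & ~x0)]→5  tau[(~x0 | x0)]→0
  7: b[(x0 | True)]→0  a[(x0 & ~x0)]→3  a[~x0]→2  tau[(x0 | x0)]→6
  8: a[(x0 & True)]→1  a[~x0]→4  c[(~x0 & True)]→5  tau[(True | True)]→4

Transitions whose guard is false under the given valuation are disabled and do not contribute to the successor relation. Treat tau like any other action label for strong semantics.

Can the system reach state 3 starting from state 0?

Answer: REACHABLE

Trace:
After dropping false guards: 16 live edges.
depth 0: {0}
depth 1: {1}  cumulative {0,1}
depth 2: {3,6}  cumulative {0,1,3,6}
depth 3: {8}  cumulative {0,1,3,6,8}
depth 4: {4,5}  cumulative {0,1,3,4,5,6,8}
Reachable = {0,1,3,4,5,6,8}
trace reaching 3: b·a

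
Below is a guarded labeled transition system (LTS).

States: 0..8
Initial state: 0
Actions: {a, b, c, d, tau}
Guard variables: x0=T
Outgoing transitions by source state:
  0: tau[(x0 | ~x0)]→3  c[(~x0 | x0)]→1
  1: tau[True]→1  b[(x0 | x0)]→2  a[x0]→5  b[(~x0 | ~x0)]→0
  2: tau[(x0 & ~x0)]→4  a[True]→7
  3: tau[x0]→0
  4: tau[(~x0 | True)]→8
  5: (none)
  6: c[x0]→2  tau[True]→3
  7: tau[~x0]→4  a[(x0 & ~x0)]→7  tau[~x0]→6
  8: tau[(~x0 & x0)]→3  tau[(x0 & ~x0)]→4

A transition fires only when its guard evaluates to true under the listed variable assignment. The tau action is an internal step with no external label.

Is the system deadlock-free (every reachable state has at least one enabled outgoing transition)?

Answer: DEADLOCK at state 5

Trace:
R = {0,1,2,3,5,7}
  0: c→1  tau→3  [2 out]
  1: a→5  b→2  tau→1  [3 out]
  2: a→7  [1 out]
  3: tau→0  [1 out]
  5: ∅  [STUCK]
  7: ∅  [STUCK]
trace reaching 5: c·a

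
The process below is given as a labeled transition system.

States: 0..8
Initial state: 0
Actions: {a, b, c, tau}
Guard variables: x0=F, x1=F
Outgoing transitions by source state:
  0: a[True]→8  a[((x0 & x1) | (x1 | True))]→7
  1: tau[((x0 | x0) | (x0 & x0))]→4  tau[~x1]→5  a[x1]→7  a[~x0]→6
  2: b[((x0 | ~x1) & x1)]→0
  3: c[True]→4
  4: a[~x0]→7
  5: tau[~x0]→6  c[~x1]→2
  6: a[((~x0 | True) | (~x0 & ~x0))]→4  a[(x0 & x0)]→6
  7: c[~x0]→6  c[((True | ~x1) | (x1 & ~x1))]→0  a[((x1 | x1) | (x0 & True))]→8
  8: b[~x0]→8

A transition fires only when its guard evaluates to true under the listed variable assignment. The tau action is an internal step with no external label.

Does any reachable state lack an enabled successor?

Answer: DEADLOCK-FREE

Analysis:
R = {0,4,6,7,8}
  0: a→7  a→8  [deg 2]
  4: a→7  [deg 1]
  6: a→4  [deg 1]
  7: c→0  c→6  [deg 2]
  8: b→8  [deg 1]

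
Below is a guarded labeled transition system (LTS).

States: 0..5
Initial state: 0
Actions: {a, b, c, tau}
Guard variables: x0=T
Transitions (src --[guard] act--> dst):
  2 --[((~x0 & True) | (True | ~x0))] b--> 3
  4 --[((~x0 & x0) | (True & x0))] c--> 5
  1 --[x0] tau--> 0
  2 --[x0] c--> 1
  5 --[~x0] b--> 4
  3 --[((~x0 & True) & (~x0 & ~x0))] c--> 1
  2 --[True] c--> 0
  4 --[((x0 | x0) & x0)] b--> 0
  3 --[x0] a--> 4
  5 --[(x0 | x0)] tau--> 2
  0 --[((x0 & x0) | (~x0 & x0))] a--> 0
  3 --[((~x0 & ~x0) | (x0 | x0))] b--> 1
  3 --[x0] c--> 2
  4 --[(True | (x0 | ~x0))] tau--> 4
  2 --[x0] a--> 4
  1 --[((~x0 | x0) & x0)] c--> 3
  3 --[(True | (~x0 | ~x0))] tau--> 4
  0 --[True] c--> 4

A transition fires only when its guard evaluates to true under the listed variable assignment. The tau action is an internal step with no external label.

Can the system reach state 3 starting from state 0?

After dropping false guards: 16 live edges.
Layer 0: {0}
Layer 1: {4}  now seen {0,4}
Layer 2: {5}  now seen {0,4,5}
Layer 3: {2}  now seen {0,2,4,5}
Layer 4: {1,3}  now seen {0,1,2,3,4,5}
R = {0,1,2,3,4,5}
trace reaching 3: c·c·tau·b

Answer: REACHABLE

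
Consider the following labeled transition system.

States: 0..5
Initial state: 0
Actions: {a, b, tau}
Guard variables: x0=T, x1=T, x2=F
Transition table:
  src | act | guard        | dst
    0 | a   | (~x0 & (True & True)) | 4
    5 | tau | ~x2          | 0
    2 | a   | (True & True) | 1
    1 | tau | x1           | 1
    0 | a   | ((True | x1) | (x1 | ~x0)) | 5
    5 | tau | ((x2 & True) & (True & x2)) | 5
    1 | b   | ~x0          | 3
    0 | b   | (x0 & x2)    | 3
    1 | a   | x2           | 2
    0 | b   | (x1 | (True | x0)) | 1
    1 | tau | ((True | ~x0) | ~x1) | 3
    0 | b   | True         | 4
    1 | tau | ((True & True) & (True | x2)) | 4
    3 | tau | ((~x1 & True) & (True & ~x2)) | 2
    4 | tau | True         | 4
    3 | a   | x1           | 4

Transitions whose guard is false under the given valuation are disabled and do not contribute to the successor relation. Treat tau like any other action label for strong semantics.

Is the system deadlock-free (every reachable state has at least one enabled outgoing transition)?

Reachable = {0,1,3,4,5}
  0: a→5  b→1  b→4  [3 out]
  1: tau→1  tau→3  tau→4  [3 out]
  3: a→4  [1 out]
  4: tau→4  [1 out]
  5: tau→0  [1 out]

Answer: DEADLOCK-FREE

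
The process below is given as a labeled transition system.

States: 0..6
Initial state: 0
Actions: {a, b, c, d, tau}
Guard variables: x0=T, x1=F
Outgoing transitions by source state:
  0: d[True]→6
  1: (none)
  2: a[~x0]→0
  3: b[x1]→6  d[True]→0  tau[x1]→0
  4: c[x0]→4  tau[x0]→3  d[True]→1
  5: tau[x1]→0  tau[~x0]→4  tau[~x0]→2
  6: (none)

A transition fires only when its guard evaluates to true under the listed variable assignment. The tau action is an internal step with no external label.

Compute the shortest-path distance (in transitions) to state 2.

Answer: UNREACHABLE

Trace:
Breadth-first toward 2:
  Layer 0: {0}
  Layer 1: {6}
2 never appears.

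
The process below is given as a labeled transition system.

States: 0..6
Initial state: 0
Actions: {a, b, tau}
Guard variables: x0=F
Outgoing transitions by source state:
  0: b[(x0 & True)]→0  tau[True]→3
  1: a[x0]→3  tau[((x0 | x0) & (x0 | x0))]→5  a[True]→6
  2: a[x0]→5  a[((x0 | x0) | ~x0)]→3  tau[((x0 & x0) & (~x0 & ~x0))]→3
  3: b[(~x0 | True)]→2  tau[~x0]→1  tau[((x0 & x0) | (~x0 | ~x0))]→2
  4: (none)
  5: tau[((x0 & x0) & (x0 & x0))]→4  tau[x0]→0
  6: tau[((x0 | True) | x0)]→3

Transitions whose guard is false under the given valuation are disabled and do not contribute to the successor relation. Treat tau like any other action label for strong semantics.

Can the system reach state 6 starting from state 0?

Answer: REACHABLE

Trace:
7 transition(s) survive guard evaluation.
Layer 0: {0}
Layer 1: {3}  total {0,3}
Layer 2: {1,2}  total {0,1,2,3}
Layer 3: {6}  total {0,1,2,3,6}
Reachable = {0,1,2,3,6}
witness 6: tau·tau·a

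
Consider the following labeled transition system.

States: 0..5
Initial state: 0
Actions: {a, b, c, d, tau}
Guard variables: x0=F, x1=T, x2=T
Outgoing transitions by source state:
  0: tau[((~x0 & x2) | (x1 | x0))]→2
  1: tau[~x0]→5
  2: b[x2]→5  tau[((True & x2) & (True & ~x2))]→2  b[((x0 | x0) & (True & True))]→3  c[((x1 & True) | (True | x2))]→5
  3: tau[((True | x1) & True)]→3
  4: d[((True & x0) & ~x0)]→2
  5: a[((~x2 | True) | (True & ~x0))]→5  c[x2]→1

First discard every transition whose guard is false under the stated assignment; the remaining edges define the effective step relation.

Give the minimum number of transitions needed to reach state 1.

Answer: 3

Analysis:
Layered search for 1:
  depth 0: {0}
  depth 1: {2}
  depth 2: {5}
  depth 3: {1}
depth(1)=3, e.g. tau·b·c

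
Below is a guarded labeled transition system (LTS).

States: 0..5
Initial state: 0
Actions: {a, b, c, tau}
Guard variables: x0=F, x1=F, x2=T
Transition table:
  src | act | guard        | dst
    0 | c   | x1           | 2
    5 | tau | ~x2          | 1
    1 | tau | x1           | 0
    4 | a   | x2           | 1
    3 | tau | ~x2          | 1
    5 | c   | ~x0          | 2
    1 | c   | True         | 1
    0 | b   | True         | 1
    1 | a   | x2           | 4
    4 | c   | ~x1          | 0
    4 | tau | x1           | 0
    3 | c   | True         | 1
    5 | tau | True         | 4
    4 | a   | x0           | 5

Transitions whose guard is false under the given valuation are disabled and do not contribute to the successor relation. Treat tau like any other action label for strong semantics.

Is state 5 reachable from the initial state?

Answer: UNREACHABLE

Working:
After dropping false guards: 8 live edges.
L0 = {0}
L1 = {1}  cumulative {0,1}
L2 = {4}  cumulative {0,1,4}
R = {0,1,4}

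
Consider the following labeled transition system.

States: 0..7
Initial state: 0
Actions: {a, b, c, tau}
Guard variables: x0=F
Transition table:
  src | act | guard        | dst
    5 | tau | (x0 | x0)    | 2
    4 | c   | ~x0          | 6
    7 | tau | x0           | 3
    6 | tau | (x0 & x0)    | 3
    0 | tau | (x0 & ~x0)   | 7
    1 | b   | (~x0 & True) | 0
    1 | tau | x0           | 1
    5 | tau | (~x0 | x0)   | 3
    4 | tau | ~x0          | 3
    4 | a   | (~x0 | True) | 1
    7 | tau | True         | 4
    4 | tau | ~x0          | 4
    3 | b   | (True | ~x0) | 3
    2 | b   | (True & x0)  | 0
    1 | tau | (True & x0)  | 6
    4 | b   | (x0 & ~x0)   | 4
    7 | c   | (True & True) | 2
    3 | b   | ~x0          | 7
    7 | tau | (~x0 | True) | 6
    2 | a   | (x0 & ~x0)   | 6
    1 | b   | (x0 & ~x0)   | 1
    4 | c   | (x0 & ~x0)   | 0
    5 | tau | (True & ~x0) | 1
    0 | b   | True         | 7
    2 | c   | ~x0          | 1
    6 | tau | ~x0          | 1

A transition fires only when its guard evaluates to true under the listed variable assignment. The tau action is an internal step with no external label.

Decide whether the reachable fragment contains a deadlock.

R = {0,1,2,3,4,6,7}
  0: b→7  [deg 1]
  1: b→0  [deg 1]
  2: c→1  [deg 1]
  3: b→3  b→7  [deg 2]
  4: a→1  c→6  tau→3  tau→4  [deg 4]
  6: tau→1  [deg 1]
  7: c→2  tau→4  tau→6  [deg 3]

Answer: DEADLOCK-FREE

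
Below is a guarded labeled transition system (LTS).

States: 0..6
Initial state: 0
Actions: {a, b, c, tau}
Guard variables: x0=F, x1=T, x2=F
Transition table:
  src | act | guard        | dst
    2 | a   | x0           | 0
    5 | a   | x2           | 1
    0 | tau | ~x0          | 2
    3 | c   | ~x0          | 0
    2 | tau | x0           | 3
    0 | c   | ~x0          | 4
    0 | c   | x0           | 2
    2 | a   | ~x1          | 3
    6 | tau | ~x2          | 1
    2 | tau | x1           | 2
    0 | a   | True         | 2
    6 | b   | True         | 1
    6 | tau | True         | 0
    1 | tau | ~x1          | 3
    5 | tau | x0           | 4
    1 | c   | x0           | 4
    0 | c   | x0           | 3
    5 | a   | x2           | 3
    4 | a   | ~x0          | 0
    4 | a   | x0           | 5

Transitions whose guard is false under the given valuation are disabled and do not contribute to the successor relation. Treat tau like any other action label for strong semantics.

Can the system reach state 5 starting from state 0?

Guard filter leaves 9 enabled edge(s).
Layer 0: {0}
Layer 1: {2,4}  cumulative {0,2,4}
Reach set: {0,2,4}

Answer: UNREACHABLE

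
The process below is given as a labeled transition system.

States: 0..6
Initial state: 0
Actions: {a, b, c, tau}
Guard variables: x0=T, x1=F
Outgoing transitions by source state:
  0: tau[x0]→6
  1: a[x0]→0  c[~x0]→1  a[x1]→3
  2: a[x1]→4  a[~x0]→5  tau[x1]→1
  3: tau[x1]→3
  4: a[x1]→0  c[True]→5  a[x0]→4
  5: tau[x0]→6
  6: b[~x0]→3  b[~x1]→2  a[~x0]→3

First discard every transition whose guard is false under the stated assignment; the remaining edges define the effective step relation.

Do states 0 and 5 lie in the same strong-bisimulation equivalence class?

Answer: BISIMILAR

Analysis:
Bisimulation quotient by refinement:
  π0 = {{0,1,2,3,4,5,6}}
  π1 = {{0,5},{1},{2,3},{4},{6}}
stable after 2 split(s): 5 block(s)
class of 0: {0,5}; class of 5: {0,5}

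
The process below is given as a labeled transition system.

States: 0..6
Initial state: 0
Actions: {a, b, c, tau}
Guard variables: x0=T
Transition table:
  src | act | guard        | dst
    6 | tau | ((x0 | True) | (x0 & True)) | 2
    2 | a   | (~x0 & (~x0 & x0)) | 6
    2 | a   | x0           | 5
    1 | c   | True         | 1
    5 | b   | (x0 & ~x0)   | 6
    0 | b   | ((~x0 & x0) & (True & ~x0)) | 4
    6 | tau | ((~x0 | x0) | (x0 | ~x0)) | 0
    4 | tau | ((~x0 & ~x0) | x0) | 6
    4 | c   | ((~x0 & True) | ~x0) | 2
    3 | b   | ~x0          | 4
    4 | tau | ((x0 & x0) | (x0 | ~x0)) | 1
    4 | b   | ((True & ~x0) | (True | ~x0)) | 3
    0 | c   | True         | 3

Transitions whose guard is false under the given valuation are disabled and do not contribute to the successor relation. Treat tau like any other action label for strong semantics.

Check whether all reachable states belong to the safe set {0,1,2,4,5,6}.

Safe = {0,1,2,4,5,6}
R = {0,3}
  0: ✓
  3: VIOLATES
witness against invariant: c → 3

Answer: INVARIANT VIOLATED at state 3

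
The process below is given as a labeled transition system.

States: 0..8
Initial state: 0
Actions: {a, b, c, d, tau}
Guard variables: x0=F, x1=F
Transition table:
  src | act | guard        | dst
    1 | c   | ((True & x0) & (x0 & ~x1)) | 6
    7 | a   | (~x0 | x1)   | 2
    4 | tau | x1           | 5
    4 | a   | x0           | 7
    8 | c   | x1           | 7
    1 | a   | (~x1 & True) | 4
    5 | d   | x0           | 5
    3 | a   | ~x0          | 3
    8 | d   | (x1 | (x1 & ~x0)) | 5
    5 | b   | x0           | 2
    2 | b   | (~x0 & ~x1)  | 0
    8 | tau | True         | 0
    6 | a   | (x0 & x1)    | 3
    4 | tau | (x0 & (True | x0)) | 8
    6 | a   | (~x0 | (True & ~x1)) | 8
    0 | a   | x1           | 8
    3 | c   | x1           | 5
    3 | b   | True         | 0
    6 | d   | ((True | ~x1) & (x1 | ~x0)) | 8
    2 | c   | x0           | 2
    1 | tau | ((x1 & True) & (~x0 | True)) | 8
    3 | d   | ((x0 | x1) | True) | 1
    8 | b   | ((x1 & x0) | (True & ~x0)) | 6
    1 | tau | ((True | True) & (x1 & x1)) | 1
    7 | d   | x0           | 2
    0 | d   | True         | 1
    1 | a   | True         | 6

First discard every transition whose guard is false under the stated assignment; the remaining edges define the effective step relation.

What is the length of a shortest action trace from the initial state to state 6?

BFS to 6:
  depth 0: {0}
  depth 1: {1}
  depth 2: {4,6}
depth(6)=2, e.g. d·a

Answer: 2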